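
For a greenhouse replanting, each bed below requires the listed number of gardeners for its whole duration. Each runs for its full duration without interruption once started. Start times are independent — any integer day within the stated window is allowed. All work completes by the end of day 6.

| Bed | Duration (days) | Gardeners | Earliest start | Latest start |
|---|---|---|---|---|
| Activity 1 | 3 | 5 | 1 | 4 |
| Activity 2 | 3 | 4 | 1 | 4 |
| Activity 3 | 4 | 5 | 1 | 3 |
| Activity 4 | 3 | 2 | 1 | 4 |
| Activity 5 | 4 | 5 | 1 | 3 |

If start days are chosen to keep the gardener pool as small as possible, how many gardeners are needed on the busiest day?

Early-start (Activity 1@1, Activity 2@1, Activity 3@1, Activity 4@1, Activity 5@1) gives peak 21: d1:21  d2:21  d3:21  d4:10  d5:0  d6:0.
Shift Activity 2→4, Activity 4→4.
Schedule Activity 1@1, Activity 2@4, Activity 3@1, Activity 4@4, Activity 5@1: d1:15  d2:15  d3:15  d4:16  d5:6  d6:6 — peak 16.

16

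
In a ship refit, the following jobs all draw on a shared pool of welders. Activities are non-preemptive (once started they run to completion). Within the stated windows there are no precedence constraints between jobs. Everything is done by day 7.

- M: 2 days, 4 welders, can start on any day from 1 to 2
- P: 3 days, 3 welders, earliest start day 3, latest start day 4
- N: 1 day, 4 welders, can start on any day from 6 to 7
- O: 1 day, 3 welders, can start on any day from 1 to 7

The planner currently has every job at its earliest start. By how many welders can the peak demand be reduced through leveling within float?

3

Early-start peak: d1:7  d2:4  d3:3  d4:3  d5:3  d6:4  d7:0 ⇒ 7.
Leveled (M@1, P@3, N@6, O@7): d1:4  d2:4  d3:3  d4:3  d5:3  d6:4  d7:3 ⇒ 4.
Reduction 7 − 4 = 3.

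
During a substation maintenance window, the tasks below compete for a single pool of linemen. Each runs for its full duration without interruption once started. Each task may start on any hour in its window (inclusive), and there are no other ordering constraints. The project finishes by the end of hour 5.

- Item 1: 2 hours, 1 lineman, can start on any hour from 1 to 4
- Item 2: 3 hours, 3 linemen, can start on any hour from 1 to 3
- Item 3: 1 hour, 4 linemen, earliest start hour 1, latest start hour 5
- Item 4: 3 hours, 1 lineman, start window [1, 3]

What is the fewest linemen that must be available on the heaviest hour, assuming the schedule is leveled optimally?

5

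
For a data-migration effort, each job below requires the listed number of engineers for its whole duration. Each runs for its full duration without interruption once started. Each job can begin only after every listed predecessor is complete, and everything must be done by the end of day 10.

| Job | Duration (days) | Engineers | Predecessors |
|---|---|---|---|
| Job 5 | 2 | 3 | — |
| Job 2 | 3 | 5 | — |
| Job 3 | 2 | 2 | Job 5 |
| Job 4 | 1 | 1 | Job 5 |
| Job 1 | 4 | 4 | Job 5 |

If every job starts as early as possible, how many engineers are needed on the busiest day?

Early-start schedule: Job 5@1, Job 2@1, Job 3@3, Job 4@3, Job 1@3.
Load per day: day 1: 8, day 2: 8, day 3: 12, day 4: 6, day 5: 4, day 6: 4, day 7: 0, day 8: 0, day 9: 0, day 10: 0.
Peak is 12.

12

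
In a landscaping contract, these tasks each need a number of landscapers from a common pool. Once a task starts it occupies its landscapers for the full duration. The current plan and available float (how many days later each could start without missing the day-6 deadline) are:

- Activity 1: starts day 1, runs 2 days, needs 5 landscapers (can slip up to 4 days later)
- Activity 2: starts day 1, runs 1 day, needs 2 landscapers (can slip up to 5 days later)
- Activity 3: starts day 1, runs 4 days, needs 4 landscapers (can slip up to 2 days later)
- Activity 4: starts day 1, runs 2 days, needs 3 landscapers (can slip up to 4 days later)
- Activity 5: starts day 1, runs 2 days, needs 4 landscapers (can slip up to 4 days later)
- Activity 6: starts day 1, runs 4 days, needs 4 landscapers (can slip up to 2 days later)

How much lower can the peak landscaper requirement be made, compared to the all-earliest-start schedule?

11

Early-start peak: d1:22  d2:20  d3:8  d4:8  d5:0  d6:0 ⇒ 22.
Leveled (Activity 1@1, Activity 2@1, Activity 3@1, Activity 4@3, Activity 5@5, Activity 6@3): d1:11  d2:9  d3:11  d4:11  d5:8  d6:8 ⇒ 11.
Reduction 22 − 11 = 11.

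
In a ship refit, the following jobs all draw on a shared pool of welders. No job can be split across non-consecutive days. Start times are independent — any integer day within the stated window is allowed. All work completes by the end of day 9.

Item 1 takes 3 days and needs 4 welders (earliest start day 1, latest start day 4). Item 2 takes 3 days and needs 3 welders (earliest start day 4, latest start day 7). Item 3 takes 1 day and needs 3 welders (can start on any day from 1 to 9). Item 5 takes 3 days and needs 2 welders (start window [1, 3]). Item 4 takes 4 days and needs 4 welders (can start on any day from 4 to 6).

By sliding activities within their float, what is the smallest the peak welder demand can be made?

7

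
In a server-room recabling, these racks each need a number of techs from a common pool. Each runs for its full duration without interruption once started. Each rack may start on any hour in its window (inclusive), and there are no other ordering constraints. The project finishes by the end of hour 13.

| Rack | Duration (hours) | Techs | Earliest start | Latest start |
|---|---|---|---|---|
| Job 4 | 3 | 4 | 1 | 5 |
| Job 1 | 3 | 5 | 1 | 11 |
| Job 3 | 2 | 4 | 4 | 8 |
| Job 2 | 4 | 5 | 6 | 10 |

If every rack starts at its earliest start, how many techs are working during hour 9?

5

At early start, hour 9 has: Job 2.
Demand: 5 = 5.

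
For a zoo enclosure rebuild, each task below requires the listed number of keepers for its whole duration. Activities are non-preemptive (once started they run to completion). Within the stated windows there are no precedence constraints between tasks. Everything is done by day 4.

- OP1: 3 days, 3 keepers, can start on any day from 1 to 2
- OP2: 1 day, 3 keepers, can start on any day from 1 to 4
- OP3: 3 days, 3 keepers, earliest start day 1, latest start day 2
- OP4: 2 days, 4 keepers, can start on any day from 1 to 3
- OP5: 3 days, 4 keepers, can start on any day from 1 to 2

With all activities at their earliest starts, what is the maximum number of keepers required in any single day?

17

Early-start schedule: OP1@1, OP2@1, OP3@1, OP4@1, OP5@1.
Load per day: day 1: 17, day 2: 14, day 3: 10, day 4: 0.
Peak is 17.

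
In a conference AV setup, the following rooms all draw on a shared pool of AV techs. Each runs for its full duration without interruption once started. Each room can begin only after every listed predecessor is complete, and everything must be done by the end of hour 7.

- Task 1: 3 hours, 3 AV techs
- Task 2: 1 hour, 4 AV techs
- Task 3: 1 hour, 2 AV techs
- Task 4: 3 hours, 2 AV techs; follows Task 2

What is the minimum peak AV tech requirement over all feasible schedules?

4

Early-start (Task 1@1, Task 2@1, Task 3@1, Task 4@2) gives peak 9: h1:9  h2:5  h3:5  h4:2  h5:0  h6:0  h7:0.
Shift Task 2→4, Task 3→5, Task 4→5.
Schedule Task 1@1, Task 2@4, Task 3@5, Task 4@5: h1:3  h2:3  h3:3  h4:4  h5:4  h6:2  h7:2 — peak 4.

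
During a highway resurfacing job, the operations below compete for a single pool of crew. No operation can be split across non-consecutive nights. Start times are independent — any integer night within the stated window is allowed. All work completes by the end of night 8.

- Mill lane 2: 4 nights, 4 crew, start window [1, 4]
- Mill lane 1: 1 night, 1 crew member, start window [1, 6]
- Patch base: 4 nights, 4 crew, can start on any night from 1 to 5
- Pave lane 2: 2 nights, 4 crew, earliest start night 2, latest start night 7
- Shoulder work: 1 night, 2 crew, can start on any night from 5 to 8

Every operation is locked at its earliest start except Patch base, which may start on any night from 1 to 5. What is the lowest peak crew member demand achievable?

8

Patch base@1: n1:9  n2:12  n3:12  n4:8  n5:2  n6:0  n7:0  n8:0 → peak 12
Patch base@2: n1:5  n2:12  n3:12  n4:8  n5:6  n6:0  n7:0  n8:0 → peak 12
Patch base@3: n1:5  n2:8  n3:12  n4:8  n5:6  n6:4  n7:0  n8:0 → peak 12
Patch base@4: n1:5  n2:8  n3:8  n4:8  n5:6  n6:4  n7:4  n8:0 → peak 8
Patch base@5: n1:5  n2:8  n3:8  n4:4  n5:6  n6:4  n7:4  n8:4 → peak 8
Best is Patch base@4, peak 8.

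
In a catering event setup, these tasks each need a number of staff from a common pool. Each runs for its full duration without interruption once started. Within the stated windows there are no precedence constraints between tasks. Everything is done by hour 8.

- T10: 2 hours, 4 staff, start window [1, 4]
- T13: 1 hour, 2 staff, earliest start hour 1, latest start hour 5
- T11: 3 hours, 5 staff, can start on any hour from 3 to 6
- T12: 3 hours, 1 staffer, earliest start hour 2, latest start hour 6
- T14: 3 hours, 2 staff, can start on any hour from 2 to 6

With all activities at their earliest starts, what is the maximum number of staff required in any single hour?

Early-start schedule: T10@1, T13@1, T11@3, T12@2, T14@2.
Load per hour: hour 1: 6, hour 2: 7, hour 3: 8, hour 4: 8, hour 5: 5, hour 6: 0, hour 7: 0, hour 8: 0.
Peak is 8.

8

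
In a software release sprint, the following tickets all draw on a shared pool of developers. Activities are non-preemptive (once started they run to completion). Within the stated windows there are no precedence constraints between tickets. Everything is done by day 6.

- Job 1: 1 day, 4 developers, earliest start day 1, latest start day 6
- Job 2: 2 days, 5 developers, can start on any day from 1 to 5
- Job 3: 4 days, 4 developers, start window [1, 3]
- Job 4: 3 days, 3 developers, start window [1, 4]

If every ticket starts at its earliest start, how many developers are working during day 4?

4

At early start, day 4 has: Job 3.
Demand: 4 = 4.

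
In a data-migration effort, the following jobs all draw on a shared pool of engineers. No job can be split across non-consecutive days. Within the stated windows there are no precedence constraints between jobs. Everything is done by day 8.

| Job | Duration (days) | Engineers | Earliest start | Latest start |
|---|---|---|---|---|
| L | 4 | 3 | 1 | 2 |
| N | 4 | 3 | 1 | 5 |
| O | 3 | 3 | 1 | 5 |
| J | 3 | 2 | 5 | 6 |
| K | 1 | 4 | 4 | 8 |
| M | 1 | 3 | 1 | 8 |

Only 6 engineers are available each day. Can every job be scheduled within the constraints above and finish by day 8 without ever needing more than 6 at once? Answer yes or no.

yes

Schedule L@1, N@1, O@5, J@6, K@8, M@5: d1:6  d2:6  d3:6  d4:6  d5:6  d6:5  d7:5  d8:6 — peak 6 ≤ 6.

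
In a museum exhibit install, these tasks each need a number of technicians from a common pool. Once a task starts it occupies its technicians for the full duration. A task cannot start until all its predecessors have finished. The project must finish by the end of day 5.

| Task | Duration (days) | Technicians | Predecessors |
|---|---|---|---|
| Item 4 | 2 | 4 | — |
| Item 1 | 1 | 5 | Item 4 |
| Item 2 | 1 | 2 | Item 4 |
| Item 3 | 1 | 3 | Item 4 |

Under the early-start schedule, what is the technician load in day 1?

At early start, day 1 has: Item 4.
Demand: 4 = 4.

4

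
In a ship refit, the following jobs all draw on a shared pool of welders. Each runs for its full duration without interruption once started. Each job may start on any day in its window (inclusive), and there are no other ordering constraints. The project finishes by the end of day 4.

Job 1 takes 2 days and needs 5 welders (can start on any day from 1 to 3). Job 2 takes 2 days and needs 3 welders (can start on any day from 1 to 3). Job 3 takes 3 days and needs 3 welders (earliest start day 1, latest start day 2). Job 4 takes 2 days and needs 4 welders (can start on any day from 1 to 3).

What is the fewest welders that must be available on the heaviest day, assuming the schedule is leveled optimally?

10

Early-start (Job 1@1, Job 2@1, Job 3@1, Job 4@1) gives peak 15: d1:15  d2:15  d3:3  d4:0.
Shift Job 2→3, Job 4→3.
Schedule Job 1@1, Job 2@3, Job 3@1, Job 4@3: d1:8  d2:8  d3:10  d4:7 — peak 10.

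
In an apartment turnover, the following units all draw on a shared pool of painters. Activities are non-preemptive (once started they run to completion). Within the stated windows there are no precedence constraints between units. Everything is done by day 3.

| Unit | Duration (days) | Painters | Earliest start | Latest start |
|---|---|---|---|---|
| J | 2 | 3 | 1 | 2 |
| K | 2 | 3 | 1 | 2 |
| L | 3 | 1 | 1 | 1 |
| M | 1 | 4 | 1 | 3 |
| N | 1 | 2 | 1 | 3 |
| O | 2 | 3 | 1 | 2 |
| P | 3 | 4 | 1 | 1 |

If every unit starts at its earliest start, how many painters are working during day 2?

At early start, day 2 has: J, K, L, O, P.
Demand: 3 + 3 + 1 + 3 + 4 = 14.

14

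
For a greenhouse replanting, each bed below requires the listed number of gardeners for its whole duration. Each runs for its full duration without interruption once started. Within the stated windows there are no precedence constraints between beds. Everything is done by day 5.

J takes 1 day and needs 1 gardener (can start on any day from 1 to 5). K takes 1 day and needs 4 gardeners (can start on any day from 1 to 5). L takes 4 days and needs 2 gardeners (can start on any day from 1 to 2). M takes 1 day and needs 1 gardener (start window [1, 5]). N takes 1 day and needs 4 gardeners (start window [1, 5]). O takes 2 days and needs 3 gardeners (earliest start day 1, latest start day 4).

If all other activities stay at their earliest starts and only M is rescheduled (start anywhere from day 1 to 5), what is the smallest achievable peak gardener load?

M@1: d1:15  d2:5  d3:2  d4:2  d5:0 → peak 15
M@2: d1:14  d2:6  d3:2  d4:2  d5:0 → peak 14
M@3: d1:14  d2:5  d3:3  d4:2  d5:0 → peak 14
M@4: d1:14  d2:5  d3:2  d4:3  d5:0 → peak 14
M@5: d1:14  d2:5  d3:2  d4:2  d5:1 → peak 14
Best is M@2, peak 14.

14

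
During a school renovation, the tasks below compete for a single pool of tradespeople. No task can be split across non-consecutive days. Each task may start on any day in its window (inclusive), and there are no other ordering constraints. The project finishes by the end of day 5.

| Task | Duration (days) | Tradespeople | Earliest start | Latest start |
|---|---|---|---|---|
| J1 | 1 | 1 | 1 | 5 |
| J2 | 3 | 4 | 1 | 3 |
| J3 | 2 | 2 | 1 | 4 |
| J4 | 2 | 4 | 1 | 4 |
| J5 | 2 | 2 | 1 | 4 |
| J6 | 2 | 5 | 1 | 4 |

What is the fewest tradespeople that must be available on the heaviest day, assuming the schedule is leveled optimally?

Early-start (J1@1, J2@1, J3@1, J4@1, J5@1, J6@1) gives peak 18: d1:18  d2:17  d3:4  d4:0  d5:0.
Shift J4→3, J6→4.
Schedule J1@1, J2@1, J3@1, J4@3, J5@1, J6@4: d1:9  d2:8  d3:8  d4:9  d5:5 — peak 9.

9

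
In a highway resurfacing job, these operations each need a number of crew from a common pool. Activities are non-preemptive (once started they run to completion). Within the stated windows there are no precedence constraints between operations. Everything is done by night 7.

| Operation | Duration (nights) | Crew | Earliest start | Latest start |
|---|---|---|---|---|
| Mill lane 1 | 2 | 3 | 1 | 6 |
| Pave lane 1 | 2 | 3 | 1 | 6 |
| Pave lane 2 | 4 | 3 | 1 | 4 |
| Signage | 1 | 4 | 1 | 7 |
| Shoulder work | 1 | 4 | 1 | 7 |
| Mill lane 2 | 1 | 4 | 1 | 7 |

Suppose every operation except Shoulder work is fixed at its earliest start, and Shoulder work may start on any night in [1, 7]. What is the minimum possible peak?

17

Shoulder work@1: n1:21  n2:9  n3:3  n4:3  n5:0  n6:0  n7:0 → peak 21
Shoulder work@2: n1:17  n2:13  n3:3  n4:3  n5:0  n6:0  n7:0 → peak 17
Shoulder work@3: n1:17  n2:9  n3:7  n4:3  n5:0  n6:0  n7:0 → peak 17
Shoulder work@4: n1:17  n2:9  n3:3  n4:7  n5:0  n6:0  n7:0 → peak 17
Shoulder work@5: n1:17  n2:9  n3:3  n4:3  n5:4  n6:0  n7:0 → peak 17
Shoulder work@6: n1:17  n2:9  n3:3  n4:3  n5:0  n6:4  n7:0 → peak 17
Shoulder work@7: n1:17  n2:9  n3:3  n4:3  n5:0  n6:0  n7:4 → peak 17
Best is Shoulder work@2, peak 17.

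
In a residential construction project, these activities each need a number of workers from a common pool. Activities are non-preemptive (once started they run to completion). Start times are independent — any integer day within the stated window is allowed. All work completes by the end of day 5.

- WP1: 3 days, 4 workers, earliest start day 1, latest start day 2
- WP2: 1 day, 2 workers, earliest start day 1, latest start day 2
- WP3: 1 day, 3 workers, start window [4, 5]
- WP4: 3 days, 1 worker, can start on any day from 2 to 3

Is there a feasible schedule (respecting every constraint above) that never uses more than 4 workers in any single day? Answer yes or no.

The minimum achievable peak is 5; 4 < 5, so no feasible schedule stays within the cap.

no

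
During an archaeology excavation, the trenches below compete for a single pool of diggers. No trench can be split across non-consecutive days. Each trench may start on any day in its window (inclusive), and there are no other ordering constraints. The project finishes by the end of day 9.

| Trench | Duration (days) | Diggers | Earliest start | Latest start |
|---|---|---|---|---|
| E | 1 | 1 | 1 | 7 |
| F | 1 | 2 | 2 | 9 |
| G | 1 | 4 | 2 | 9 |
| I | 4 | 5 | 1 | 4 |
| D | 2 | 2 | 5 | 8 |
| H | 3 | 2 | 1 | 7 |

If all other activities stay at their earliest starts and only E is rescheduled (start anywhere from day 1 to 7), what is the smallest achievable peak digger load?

13

E@1: d1:8  d2:13  d3:7  d4:5  d5:2  d6:2  d7:0  d8:0  d9:0 → peak 13
E@2: d1:7  d2:14  d3:7  d4:5  d5:2  d6:2  d7:0  d8:0  d9:0 → peak 14
E@3: d1:7  d2:13  d3:8  d4:5  d5:2  d6:2  d7:0  d8:0  d9:0 → peak 13
E@4: d1:7  d2:13  d3:7  d4:6  d5:2  d6:2  d7:0  d8:0  d9:0 → peak 13
E@5: d1:7  d2:13  d3:7  d4:5  d5:3  d6:2  d7:0  d8:0  d9:0 → peak 13
E@6: d1:7  d2:13  d3:7  d4:5  d5:2  d6:3  d7:0  d8:0  d9:0 → peak 13
E@7: d1:7  d2:13  d3:7  d4:5  d5:2  d6:2  d7:1  d8:0  d9:0 → peak 13
Best is E@1, peak 13.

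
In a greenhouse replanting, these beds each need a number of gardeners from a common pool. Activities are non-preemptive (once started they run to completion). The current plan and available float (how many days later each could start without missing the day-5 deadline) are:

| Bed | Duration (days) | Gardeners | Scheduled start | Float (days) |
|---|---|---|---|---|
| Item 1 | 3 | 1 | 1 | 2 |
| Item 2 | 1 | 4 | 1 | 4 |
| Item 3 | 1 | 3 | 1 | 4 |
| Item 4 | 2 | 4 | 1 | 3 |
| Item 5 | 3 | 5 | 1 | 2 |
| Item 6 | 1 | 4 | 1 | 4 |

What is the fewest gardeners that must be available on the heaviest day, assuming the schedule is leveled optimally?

9

Early-start (Item 1@1, Item 2@1, Item 3@1, Item 4@1, Item 5@1, Item 6@1) gives peak 21: d1:21  d2:10  d3:6  d4:0  d5:0.
Shift Item 4→4, Item 5→2, Item 6→5.
Schedule Item 1@1, Item 2@1, Item 3@1, Item 4@4, Item 5@2, Item 6@5: d1:8  d2:6  d3:6  d4:9  d5:8 — peak 9.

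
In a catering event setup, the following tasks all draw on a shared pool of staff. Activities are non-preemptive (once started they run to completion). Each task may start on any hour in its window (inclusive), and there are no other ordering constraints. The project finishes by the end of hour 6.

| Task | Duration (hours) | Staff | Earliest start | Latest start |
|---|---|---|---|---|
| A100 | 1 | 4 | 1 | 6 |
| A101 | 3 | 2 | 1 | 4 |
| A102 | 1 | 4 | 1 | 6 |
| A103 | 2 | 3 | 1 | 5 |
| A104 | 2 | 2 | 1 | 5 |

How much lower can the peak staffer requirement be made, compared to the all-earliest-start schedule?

Early-start peak: h1:15  h2:7  h3:2  h4:0  h5:0  h6:0 ⇒ 15.
Leveled (A100@1, A101@2, A102@6, A103@2, A104@4): h1:4  h2:5  h3:5  h4:4  h5:2  h6:4 ⇒ 5.
Reduction 15 − 5 = 10.

10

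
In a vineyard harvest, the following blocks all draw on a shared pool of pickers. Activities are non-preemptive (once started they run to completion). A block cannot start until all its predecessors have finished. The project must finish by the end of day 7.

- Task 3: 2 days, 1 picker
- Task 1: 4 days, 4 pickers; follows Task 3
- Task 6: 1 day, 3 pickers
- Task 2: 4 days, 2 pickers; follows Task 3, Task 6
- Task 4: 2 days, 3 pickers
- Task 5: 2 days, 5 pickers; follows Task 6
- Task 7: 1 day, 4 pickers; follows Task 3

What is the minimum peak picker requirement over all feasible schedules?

9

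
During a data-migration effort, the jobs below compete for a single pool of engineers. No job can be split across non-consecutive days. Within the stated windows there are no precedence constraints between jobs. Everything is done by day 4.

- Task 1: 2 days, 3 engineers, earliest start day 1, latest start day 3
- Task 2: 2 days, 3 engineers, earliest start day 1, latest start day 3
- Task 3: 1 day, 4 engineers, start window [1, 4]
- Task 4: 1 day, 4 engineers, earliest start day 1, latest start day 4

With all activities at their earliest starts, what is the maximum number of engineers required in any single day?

14

Early-start schedule: Task 1@1, Task 2@1, Task 3@1, Task 4@1.
Load per day: day 1: 14, day 2: 6, day 3: 0, day 4: 0.
Peak is 14.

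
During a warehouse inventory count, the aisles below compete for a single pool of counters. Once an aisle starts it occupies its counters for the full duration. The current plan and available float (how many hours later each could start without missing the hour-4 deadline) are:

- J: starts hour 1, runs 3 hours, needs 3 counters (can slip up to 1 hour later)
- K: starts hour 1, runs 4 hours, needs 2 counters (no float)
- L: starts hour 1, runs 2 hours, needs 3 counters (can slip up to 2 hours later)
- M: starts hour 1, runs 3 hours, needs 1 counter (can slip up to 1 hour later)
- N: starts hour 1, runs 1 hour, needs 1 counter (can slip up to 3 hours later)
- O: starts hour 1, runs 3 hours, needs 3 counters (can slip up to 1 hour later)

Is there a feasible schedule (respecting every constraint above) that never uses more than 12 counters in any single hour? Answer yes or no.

yes

Schedule J@1, K@1, L@1, M@1, N@1, O@2: h1:10  h2:12  h3:9  h4:5 — peak 12 ≤ 12.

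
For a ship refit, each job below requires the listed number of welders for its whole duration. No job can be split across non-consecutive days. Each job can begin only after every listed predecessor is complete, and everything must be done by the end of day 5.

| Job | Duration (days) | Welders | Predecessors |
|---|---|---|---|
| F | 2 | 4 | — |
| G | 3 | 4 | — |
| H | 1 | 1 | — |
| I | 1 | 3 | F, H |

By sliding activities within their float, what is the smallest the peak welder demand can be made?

7

Early-start (F@1, G@1, H@1, I@3) gives peak 9: d1:9  d2:8  d3:7  d4:0  d5:0.
Shift G→3.
Schedule F@1, G@3, H@1, I@3: d1:5  d2:4  d3:7  d4:4  d5:4 — peak 7.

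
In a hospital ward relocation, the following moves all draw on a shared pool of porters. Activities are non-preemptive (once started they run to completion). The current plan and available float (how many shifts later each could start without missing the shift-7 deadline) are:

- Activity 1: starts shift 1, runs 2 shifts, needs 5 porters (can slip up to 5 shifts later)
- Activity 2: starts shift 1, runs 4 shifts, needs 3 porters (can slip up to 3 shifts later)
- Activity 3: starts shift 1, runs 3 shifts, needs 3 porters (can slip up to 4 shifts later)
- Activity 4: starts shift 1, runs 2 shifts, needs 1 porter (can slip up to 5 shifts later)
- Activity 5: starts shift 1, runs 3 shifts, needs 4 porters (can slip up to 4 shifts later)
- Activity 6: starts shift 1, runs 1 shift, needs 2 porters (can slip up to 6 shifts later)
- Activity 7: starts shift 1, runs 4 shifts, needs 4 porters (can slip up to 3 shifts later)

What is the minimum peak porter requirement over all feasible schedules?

10

Early-start (Activity 1@1, Activity 2@1, Activity 3@1, Activity 4@1, Activity 5@1, Activity 6@1, Activity 7@1) gives peak 22: s1:22  s2:20  s3:14  s4:7  s5:0  s6:0  s7:0.
Shift Activity 2→3, Activity 3→3, Activity 6→6, Activity 7→4.
Schedule Activity 1@1, Activity 2@3, Activity 3@3, Activity 4@1, Activity 5@1, Activity 6@6, Activity 7@4: s1:10  s2:10  s3:10  s4:10  s5:10  s6:9  s7:4 — peak 10.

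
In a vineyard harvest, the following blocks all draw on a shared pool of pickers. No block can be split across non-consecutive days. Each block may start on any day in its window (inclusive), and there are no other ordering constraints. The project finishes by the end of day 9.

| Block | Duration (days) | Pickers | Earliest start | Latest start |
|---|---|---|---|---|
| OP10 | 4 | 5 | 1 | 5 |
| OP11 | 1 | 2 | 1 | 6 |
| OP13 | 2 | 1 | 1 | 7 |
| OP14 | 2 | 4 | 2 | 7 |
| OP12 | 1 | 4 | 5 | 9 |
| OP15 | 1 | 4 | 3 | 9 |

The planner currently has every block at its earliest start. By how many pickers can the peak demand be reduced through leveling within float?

Early-start peak: d1:8  d2:10  d3:13  d4:5  d5:4  d6:0  d7:0  d8:0  d9:0 ⇒ 13.
Leveled (OP10@1, OP11@5, OP13@5, OP14@6, OP12@8, OP15@9): d1:5  d2:5  d3:5  d4:5  d5:3  d6:5  d7:4  d8:4  d9:4 ⇒ 5.
Reduction 13 − 5 = 8.

8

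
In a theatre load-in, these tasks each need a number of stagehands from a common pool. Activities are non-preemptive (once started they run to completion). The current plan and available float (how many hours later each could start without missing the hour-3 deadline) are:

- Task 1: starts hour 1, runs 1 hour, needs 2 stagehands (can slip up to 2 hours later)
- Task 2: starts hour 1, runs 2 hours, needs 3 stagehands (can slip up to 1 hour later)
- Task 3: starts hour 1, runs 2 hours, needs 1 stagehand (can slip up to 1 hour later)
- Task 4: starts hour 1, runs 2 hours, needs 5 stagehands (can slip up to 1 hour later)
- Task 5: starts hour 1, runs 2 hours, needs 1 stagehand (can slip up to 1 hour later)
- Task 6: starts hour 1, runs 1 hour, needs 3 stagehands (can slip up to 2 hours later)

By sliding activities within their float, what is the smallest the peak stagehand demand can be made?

Early-start (Task 1@1, Task 2@1, Task 3@1, Task 4@1, Task 5@1, Task 6@1) gives peak 15: h1:15  h2:10  h3:0.
Shift Task 4→2.
Schedule Task 1@1, Task 2@1, Task 3@1, Task 4@2, Task 5@1, Task 6@1: h1:10  h2:10  h3:5 — peak 10.

10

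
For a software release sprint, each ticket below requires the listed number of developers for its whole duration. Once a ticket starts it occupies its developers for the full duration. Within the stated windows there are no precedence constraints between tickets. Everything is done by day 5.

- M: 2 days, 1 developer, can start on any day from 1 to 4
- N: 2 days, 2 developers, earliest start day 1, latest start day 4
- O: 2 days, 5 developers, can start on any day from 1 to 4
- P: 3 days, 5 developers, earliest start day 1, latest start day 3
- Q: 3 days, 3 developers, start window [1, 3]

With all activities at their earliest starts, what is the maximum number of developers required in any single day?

16

Early-start schedule: M@1, N@1, O@1, P@1, Q@1.
Load per day: day 1: 16, day 2: 16, day 3: 8, day 4: 0, day 5: 0.
Peak is 16.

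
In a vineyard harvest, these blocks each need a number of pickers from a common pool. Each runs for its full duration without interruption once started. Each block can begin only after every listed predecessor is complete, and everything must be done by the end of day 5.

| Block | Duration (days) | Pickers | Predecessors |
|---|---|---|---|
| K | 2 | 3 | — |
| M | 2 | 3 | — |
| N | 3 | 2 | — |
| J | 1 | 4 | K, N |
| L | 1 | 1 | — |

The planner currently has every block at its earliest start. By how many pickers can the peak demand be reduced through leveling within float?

4

Early-start peak: d1:9  d2:8  d3:2  d4:4  d5:0 ⇒ 9.
Leveled (K@1, M@3, N@1, J@5, L@4): d1:5  d2:5  d3:5  d4:4  d5:4 ⇒ 5.
Reduction 9 − 5 = 4.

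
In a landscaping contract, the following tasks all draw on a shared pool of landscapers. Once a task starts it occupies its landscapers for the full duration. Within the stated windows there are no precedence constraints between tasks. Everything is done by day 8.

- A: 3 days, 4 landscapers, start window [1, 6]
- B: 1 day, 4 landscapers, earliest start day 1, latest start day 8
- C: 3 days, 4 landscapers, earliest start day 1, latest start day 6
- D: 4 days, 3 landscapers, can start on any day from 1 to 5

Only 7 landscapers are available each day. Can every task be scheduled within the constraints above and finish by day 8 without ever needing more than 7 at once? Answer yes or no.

yes

Schedule A@1, B@4, C@5, D@1: d1:7  d2:7  d3:7  d4:7  d5:4  d6:4  d7:4  d8:0 — peak 7 ≤ 7.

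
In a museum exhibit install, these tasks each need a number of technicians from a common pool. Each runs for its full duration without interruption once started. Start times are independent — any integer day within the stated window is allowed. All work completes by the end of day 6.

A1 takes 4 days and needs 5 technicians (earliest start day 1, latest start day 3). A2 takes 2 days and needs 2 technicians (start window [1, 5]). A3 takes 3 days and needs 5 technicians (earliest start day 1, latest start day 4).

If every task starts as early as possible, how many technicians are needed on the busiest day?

Early-start schedule: A1@1, A2@1, A3@1.
Load per day: day 1: 12, day 2: 12, day 3: 10, day 4: 5, day 5: 0, day 6: 0.
Peak is 12.

12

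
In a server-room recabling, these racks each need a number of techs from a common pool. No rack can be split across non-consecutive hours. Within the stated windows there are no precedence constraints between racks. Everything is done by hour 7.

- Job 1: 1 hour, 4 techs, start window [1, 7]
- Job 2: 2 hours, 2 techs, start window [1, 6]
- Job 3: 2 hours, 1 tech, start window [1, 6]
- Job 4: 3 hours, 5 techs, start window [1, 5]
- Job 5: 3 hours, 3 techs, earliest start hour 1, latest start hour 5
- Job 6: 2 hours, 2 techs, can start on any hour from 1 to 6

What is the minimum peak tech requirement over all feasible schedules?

6

Early-start (Job 1@1, Job 2@1, Job 3@1, Job 4@1, Job 5@1, Job 6@1) gives peak 17: h1:17  h2:13  h3:8  h4:0  h5:0  h6:0  h7:0.
Shift Job 3→2, Job 4→5, Job 5→2, Job 6→3.
Schedule Job 1@1, Job 2@1, Job 3@2, Job 4@5, Job 5@2, Job 6@3: h1:6  h2:6  h3:6  h4:5  h5:5  h6:5  h7:5 — peak 6.
Total tech-hours = 38 over 7 hours ⇒ peak ≥ ⌈38/7⌉ = 6, so 6 is optimal.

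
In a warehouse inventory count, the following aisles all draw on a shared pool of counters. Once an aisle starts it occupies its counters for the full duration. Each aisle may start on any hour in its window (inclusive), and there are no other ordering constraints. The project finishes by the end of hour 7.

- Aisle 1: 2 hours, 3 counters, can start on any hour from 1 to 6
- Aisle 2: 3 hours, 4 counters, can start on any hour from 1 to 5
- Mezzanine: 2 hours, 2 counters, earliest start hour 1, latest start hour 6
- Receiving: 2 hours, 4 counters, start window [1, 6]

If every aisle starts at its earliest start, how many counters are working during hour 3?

4

At early start, hour 3 has: Aisle 2.
Demand: 4 = 4.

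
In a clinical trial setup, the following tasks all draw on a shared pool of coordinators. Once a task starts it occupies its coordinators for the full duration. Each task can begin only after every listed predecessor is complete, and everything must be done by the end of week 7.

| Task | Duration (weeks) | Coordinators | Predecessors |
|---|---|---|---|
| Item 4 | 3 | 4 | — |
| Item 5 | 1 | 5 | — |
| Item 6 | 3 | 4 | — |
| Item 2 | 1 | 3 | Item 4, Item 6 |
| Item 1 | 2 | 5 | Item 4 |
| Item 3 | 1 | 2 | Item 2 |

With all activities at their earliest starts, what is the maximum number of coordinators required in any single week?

13

Early-start schedule: Item 4@1, Item 5@1, Item 6@1, Item 2@4, Item 1@4, Item 3@5.
Load per week: week 1: 13, week 2: 8, week 3: 8, week 4: 8, week 5: 7, week 6: 0, week 7: 0.
Peak is 13.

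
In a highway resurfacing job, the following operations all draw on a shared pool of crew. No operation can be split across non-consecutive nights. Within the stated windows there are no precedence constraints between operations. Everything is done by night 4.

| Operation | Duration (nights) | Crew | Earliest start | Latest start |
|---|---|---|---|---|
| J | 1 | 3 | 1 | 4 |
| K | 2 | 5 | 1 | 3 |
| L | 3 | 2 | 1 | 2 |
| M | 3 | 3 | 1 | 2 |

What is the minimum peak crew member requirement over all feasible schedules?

10

Early-start (J@1, K@1, L@1, M@1) gives peak 13: n1:13  n2:10  n3:5  n4:0.
Shift M→2.
Schedule J@1, K@1, L@1, M@2: n1:10  n2:10  n3:5  n4:3 — peak 10.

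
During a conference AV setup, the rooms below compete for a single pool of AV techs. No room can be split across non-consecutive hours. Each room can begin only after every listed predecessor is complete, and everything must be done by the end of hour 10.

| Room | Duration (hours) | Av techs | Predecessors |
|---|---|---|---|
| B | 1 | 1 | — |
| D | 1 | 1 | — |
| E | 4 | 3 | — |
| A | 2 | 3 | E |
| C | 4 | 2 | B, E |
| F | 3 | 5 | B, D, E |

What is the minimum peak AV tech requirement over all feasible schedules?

Early-start (B@1, D@1, E@1, A@5, C@5, F@5) gives peak 10: h1:5  h2:3  h3:3  h4:3  h5:10  h6:10  h7:7  h8:2  h9:0  h10:0.
Shift F→7.
Schedule B@1, D@1, E@1, A@5, C@5, F@7: h1:5  h2:3  h3:3  h4:3  h5:5  h6:5  h7:7  h8:7  h9:5  h10:0 — peak 7.

7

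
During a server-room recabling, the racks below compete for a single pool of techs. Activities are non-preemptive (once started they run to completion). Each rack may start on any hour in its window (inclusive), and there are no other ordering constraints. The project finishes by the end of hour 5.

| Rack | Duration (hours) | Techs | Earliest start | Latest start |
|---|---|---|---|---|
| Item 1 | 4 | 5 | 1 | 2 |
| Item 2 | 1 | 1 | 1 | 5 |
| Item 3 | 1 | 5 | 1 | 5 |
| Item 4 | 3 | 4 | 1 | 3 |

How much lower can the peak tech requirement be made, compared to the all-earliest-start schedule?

Early-start peak: h1:15  h2:9  h3:9  h4:5  h5:0 ⇒ 15.
Leveled (Item 1@1, Item 2@1, Item 3@5, Item 4@2): h1:6  h2:9  h3:9  h4:9  h5:5 ⇒ 9.
Reduction 15 − 9 = 6.

6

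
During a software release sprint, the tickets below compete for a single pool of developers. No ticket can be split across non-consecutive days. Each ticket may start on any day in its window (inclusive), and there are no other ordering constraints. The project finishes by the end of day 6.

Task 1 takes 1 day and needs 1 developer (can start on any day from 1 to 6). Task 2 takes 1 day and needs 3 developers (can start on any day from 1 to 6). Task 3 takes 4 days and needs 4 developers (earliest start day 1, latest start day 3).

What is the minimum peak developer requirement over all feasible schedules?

Early-start (Task 1@1, Task 2@1, Task 3@1) gives peak 8: d1:8  d2:4  d3:4  d4:4  d5:0  d6:0.
Shift Task 3→2.
Schedule Task 1@1, Task 2@1, Task 3@2: d1:4  d2:4  d3:4  d4:4  d5:4  d6:0 — peak 4.
Total developer-days = 20 over 6 days ⇒ peak ≥ ⌈20/6⌉ = 4, so 4 is optimal.

4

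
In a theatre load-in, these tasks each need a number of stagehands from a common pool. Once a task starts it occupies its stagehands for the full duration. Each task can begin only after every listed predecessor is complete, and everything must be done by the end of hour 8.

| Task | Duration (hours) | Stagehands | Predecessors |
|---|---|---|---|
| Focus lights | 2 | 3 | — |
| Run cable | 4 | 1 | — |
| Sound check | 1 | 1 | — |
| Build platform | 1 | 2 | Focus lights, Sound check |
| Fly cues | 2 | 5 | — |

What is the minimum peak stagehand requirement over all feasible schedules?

Early-start (Focus lights@1, Run cable@1, Sound check@1, Build platform@3, Fly cues@1) gives peak 10: h1:10  h2:9  h3:3  h4:1  h5:0  h6:0  h7:0  h8:0.
Shift Fly cues→5.
Schedule Focus lights@1, Run cable@1, Sound check@1, Build platform@3, Fly cues@5: h1:5  h2:4  h3:3  h4:1  h5:5  h6:5  h7:0  h8:0 — peak 5.

5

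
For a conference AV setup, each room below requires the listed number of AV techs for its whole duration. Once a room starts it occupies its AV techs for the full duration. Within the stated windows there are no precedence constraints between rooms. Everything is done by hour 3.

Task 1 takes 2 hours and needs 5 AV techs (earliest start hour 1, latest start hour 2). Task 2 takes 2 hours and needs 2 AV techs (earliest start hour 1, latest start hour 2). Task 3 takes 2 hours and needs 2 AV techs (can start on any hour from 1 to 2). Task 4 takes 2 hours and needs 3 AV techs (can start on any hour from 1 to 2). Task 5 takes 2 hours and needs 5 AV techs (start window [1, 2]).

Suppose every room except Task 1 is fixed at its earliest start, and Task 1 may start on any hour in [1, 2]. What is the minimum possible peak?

17

Task 1@1: h1:17  h2:17  h3:0 → peak 17
Task 1@2: h1:12  h2:17  h3:5 → peak 17
Best is Task 1@1, peak 17.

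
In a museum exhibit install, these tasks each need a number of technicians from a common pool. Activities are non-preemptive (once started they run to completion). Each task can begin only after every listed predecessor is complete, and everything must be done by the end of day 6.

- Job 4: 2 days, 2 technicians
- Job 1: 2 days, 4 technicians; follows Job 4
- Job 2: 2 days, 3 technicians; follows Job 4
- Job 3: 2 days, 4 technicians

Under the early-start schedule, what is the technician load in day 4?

7

At early start, day 4 has: Job 1, Job 2.
Demand: 4 + 3 = 7.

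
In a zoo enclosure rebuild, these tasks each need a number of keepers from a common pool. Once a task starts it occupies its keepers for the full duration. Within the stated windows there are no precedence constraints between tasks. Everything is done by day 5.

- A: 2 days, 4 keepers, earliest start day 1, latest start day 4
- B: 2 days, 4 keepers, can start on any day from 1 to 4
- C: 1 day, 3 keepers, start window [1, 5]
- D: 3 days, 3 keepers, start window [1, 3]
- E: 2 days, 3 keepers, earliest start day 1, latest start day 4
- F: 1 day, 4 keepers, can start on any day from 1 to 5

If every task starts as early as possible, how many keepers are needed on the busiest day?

Early-start schedule: A@1, B@1, C@1, D@1, E@1, F@1.
Load per day: day 1: 21, day 2: 14, day 3: 3, day 4: 0, day 5: 0.
Peak is 21.

21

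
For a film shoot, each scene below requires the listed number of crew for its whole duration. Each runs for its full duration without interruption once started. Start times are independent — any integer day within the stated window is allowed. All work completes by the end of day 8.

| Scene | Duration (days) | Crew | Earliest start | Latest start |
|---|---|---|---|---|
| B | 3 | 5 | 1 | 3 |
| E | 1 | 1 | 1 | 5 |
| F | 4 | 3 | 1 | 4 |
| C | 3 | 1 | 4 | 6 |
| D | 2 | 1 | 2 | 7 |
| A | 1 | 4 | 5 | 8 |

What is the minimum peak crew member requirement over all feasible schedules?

5

Early-start (B@1, E@1, F@1, C@4, D@2, A@5) gives peak 9: d1:9  d2:9  d3:9  d4:4  d5:5  d6:1  d7:0  d8:0.
Shift E→4, F→4, D→5, A→8.
Schedule B@1, E@4, F@4, C@4, D@5, A@8: d1:5  d2:5  d3:5  d4:5  d5:5  d6:5  d7:3  d8:4 — peak 5.
Total crew member-days = 37 over 8 days ⇒ peak ≥ ⌈37/8⌉ = 5, so 5 is optimal.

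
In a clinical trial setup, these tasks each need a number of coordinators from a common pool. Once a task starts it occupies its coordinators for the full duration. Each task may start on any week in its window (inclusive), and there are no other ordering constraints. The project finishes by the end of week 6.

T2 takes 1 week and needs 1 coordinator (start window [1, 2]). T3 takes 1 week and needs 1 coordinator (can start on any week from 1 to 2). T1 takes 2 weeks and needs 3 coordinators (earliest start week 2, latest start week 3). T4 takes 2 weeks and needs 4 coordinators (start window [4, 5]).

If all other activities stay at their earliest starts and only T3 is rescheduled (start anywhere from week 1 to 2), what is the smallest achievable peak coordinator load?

T3@1: w1:2  w2:3  w3:3  w4:4  w5:4  w6:0 → peak 4
T3@2: w1:1  w2:4  w3:3  w4:4  w5:4  w6:0 → peak 4
Best is T3@1, peak 4.

4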